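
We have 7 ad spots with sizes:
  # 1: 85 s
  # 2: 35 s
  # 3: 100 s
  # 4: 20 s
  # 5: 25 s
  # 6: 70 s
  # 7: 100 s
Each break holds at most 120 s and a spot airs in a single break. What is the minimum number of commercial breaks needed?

Total = 100 + 100 + 85 + 70 + 35 + 25 + 20 = 435 s.
Lower bound: ⌈435/120⌉ = 4 commercial breaks.
A packing using 4 commercial breaks:
  break 1: 100 + 20 = 120
  break 2: 100 = 100
  break 3: 85 + 35 = 120
  break 4: 70 + 25 = 95
This matches the lower bound, so 4 is optimal.

4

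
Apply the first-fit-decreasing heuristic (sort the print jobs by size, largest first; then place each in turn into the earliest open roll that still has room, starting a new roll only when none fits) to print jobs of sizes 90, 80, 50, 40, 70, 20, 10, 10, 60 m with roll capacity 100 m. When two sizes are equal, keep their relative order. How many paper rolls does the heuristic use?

Sorted descending: 90, 80, 70, 60, 50, 40, 20, 10, 10.
  90 → roll 1 (new)  [load 90/100]
  80 → roll 2 (new)  [load 80/100]
  70 → roll 3 (new)  [load 70/100]
  60 → roll 4 (new)  [load 60/100]
  50 → roll 5 (new)  [load 50/100]
  40 → roll 4  [load 100/100]
  20 → roll 2  [load 100/100]
  10 → roll 1  [load 100/100]
  10 → roll 3  [load 80/100]
5 paper rolls opened.

5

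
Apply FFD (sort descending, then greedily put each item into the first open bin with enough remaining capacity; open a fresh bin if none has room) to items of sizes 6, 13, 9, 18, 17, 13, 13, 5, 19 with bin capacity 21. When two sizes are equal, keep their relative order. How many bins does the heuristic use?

7

Sorted descending: 19, 18, 17, 13, 13, 13, 9, 6, 5.
  19 → bin 1 (new)  [load 19/21]
  18 → bin 2 (new)  [load 18/21]
  17 → bin 3 (new)  [load 17/21]
  13 → bin 4 (new)  [load 13/21]
  13 → bin 5 (new)  [load 13/21]
  13 → bin 6 (new)  [load 13/21]
  9 → bin 7 (new)  [load 9/21]
  6 → bin 4  [load 19/21]
  5 → bin 5  [load 18/21]
7 bins opened.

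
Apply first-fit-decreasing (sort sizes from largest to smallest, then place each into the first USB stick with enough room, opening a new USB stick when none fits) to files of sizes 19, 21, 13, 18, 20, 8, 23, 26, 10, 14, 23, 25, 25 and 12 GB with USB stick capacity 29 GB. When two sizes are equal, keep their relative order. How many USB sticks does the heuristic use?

11

Sorted descending: 26, 25, 25, 23, 23, 21, 20, 19, 18, 14, 13, 12, 10, 8.
  26 → USB stick 1 (new)  [load 26/29]
  25 → USB stick 2 (new)  [load 25/29]
  25 → USB stick 3 (new)  [load 25/29]
  23 → USB stick 4 (new)  [load 23/29]
  23 → USB stick 5 (new)  [load 23/29]
  21 → USB stick 6 (new)  [load 21/29]
  20 → USB stick 7 (new)  [load 20/29]
  19 → USB stick 8 (new)  [load 19/29]
  18 → USB stick 9 (new)  [load 18/29]
  14 → USB stick 10 (new)  [load 14/29]
  13 → USB stick 10  [load 27/29]
  12 → USB stick 11 (new)  [load 12/29]
  10 → USB stick 8  [load 29/29]
  8 → USB stick 6  [load 29/29]
11 USB sticks opened.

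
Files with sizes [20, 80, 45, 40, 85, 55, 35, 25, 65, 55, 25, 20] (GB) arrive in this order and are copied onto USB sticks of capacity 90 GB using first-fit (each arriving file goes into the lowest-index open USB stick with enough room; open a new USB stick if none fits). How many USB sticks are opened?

7

  20 → USB stick 1 (new)  [load 20/90]
  80 → USB stick 2 (new)  [load 80/90]
  45 → USB stick 1  [load 65/90]
  40 → USB stick 3 (new)  [load 40/90]
  85 → USB stick 4 (new)  [load 85/90]
  55 → USB stick 5 (new)  [load 55/90]
  35 → USB stick 3  [load 75/90]
  25 → USB stick 1  [load 90/90]
  65 → USB stick 6 (new)  [load 65/90]
  55 → USB stick 7 (new)  [load 55/90]
  25 → USB stick 5  [load 80/90]
  20 → USB stick 6  [load 85/90]
7 USB sticks opened.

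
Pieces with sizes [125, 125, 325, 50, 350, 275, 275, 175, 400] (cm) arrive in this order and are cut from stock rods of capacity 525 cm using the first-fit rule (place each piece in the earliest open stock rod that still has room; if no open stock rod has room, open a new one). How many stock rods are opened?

6

  125 → stock rod 1 (new)  [load 125/525]
  125 → stock rod 1  [load 250/525]
  325 → stock rod 2 (new)  [load 325/525]
  50 → stock rod 1  [load 300/525]
  350 → stock rod 3 (new)  [load 350/525]
  275 → stock rod 4 (new)  [load 275/525]
  275 → stock rod 5 (new)  [load 275/525]
  175 → stock rod 1  [load 475/525]
  400 → stock rod 6 (new)  [load 400/525]
6 stock rods opened.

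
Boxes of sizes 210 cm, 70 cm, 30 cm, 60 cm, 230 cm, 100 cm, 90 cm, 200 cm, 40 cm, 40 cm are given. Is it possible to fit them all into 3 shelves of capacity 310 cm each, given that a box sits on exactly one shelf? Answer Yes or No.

No

Total = 1070 cm; ⌈1070/310⌉ = 4.
At least 4 shelves are required, but only 3 are allowed.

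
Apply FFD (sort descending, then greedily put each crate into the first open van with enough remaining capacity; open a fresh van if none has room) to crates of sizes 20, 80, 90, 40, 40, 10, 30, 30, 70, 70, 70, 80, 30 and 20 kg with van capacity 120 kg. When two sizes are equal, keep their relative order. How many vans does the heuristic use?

6

Sorted descending: 90, 80, 80, 70, 70, 70, 40, 40, 30, 30, 30, 20, 20, 10.
  90 → van 1 (new)  [load 90/120]
  80 → van 2 (new)  [load 80/120]
  80 → van 3 (new)  [load 80/120]
  70 → van 4 (new)  [load 70/120]
  70 → van 5 (new)  [load 70/120]
  70 → van 6 (new)  [load 70/120]
  40 → van 2  [load 120/120]
  40 → van 3  [load 120/120]
  30 → van 1  [load 120/120]
  30 → van 4  [load 100/120]
  30 → van 5  [load 100/120]
  20 → van 4  [load 120/120]
  20 → van 5  [load 120/120]
  10 → van 6  [load 80/120]
6 vans opened.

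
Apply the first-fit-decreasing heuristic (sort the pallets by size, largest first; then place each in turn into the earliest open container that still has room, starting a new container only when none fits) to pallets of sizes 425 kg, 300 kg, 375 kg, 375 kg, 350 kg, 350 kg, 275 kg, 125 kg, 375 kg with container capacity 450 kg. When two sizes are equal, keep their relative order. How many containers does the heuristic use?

Sorted descending: 425, 375, 375, 375, 350, 350, 300, 275, 125.
  425 → container 1 (new)  [load 425/450]
  375 → container 2 (new)  [load 375/450]
  375 → container 3 (new)  [load 375/450]
  375 → container 4 (new)  [load 375/450]
  350 → container 5 (new)  [load 350/450]
  350 → container 6 (new)  [load 350/450]
  300 → container 7 (new)  [load 300/450]
  275 → container 8 (new)  [load 275/450]
  125 → container 7  [load 425/450]
8 containers opened.

8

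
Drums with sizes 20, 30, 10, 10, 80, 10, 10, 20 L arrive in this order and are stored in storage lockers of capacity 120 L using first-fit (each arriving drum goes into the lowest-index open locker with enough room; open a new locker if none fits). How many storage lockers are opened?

2

  20 → locker 1 (new)  [load 20/120]
  30 → locker 1  [load 50/120]
  10 → locker 1  [load 60/120]
  10 → locker 1  [load 70/120]
  80 → locker 2 (new)  [load 80/120]
  10 → locker 1  [load 80/120]
  10 → locker 1  [load 90/120]
  20 → locker 1  [load 110/120]
2 storage lockers opened.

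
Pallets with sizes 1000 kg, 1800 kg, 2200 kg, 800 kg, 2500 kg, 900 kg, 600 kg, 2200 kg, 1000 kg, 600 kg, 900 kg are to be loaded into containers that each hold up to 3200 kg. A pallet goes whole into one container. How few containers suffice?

5

Total = 2500 + 2200 + 2200 + 1800 + 1000 + 1000 + 900 + 900 + 800 + 600 + 600 = 14500 kg.
Lower bound: ⌈14500/3200⌉ = 5 containers.
A packing using 5 containers:
  container 1: 2500 + 600 = 3100
  container 2: 2200 + 1000 = 3200
  container 3: 2200 + 1000 = 3200
  container 4: 1800 + 900 = 2700
  container 5: 900 + 800 + 600 = 2300
This matches the lower bound, so 5 is optimal.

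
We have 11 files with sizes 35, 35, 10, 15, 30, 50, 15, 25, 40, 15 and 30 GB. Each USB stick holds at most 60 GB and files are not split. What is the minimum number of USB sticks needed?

6

Total = 50 + 40 + 35 + 35 + 30 + 30 + 25 + 15 + 15 + 15 + 10 = 300 GB.
Lower bound: ⌈300/60⌉ = 5 USB sticks.
A packing using 6 USB sticks:
  USB stick 1: 50 + 10 = 60
  USB stick 2: 40 + 15 = 55
  USB stick 3: 35 + 25 = 60
  USB stick 4: 35 + 15 = 50
  USB stick 5: 30 + 30 = 60
  USB stick 6: 15 = 15
No arrangement into 5 USB sticks stays within capacity, so 6 is optimal.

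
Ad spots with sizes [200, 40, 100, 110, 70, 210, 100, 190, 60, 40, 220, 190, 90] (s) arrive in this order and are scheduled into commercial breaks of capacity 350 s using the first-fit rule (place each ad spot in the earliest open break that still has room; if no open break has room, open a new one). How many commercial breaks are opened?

6

  200 → break 1 (new)  [load 200/350]
  40 → break 1  [load 240/350]
  100 → break 1  [load 340/350]
  110 → break 2 (new)  [load 110/350]
  70 → break 2  [load 180/350]
  210 → break 3 (new)  [load 210/350]
  100 → break 2  [load 280/350]
  190 → break 4 (new)  [load 190/350]
  60 → break 2  [load 340/350]
  40 → break 3  [load 250/350]
  220 → break 5 (new)  [load 220/350]
  190 → break 6 (new)  [load 190/350]
  90 → break 3  [load 340/350]
6 commercial breaks opened.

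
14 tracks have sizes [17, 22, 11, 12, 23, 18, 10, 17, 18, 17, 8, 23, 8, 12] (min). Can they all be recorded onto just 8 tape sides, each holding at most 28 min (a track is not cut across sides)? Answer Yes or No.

No

Total = 216 min; ⌈216/28⌉ = 8.
The bound of 8 does not rule out 8, but exhaustive search shows no assignment into 8 tape sides of capacity 28 min exists — the minimum is 9.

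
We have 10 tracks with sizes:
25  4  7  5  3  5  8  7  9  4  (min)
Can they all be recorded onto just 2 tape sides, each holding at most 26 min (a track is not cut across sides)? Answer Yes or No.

No

Total = 77 min; ⌈77/26⌉ = 3.
At least 3 tape sides are required, but only 2 are allowed.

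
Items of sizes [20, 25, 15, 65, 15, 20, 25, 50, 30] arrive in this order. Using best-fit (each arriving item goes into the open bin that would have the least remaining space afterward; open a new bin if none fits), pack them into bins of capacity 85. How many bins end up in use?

  20 → bin 1 (new)  [load 20/85]
  25 → bin 1  [load 45/85]
  15 → bin 1  [load 60/85]
  65 → bin 2 (new)  [load 65/85]
  15 → bin 2  [load 80/85]
  20 → bin 1  [load 80/85]
  25 → bin 3 (new)  [load 25/85]
  50 → bin 3  [load 75/85]
  30 → bin 4 (new)  [load 30/85]
4 bins opened.

4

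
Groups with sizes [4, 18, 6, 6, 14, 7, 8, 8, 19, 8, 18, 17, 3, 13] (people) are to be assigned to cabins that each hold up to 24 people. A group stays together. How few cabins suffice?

7

Total = 19 + 18 + 18 + 17 + 14 + 13 + 8 + 8 + 8 + 7 + 6 + 6 + 4 + 3 = 149 people.
Lower bound: ⌈149/24⌉ = 7 cabins.
A packing using 7 cabins:
  cabin 1: 19 + 4 = 23
  cabin 2: 18 + 6 = 24
  cabin 3: 18 + 6 = 24
  cabin 4: 17 + 7 = 24
  cabin 5: 14 + 8 = 22
  cabin 6: 13 + 8 + 3 = 24
  cabin 7: 8 = 8
This matches the lower bound, so 7 is optimal.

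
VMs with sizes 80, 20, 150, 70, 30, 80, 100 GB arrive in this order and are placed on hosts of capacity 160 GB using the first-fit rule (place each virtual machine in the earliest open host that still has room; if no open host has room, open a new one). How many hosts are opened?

4

  80 → host 1 (new)  [load 80/160]
  20 → host 1  [load 100/160]
  150 → host 2 (new)  [load 150/160]
  70 → host 3 (new)  [load 70/160]
  30 → host 1  [load 130/160]
  80 → host 3  [load 150/160]
  100 → host 4 (new)  [load 100/160]
4 hosts opened.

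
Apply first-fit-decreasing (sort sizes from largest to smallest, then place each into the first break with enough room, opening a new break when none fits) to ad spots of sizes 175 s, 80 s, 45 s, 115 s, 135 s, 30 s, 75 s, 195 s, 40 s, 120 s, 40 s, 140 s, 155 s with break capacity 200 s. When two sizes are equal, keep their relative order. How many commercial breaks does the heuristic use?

8

Sorted descending: 195, 175, 155, 140, 135, 120, 115, 80, 75, 45, 40, 40, 30.
  195 → break 1 (new)  [load 195/200]
  175 → break 2 (new)  [load 175/200]
  155 → break 3 (new)  [load 155/200]
  140 → break 4 (new)  [load 140/200]
  135 → break 5 (new)  [load 135/200]
  120 → break 6 (new)  [load 120/200]
  115 → break 7 (new)  [load 115/200]
  80 → break 6  [load 200/200]
  75 → break 7  [load 190/200]
  45 → break 3  [load 200/200]
  40 → break 4  [load 180/200]
  40 → break 5  [load 175/200]
  30 → break 8 (new)  [load 30/200]
8 commercial breaks opened.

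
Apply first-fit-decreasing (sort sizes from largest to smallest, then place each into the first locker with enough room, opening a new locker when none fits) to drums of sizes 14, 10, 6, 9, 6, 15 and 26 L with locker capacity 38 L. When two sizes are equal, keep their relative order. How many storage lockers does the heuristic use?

3

Sorted descending: 26, 15, 14, 10, 9, 6, 6.
  26 → locker 1 (new)  [load 26/38]
  15 → locker 2 (new)  [load 15/38]
  14 → locker 2  [load 29/38]
  10 → locker 1  [load 36/38]
  9 → locker 2  [load 38/38]
  6 → locker 3 (new)  [load 6/38]
  6 → locker 3  [load 12/38]
3 storage lockers opened.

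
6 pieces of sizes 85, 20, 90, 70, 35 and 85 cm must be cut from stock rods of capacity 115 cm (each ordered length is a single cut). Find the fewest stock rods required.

Total = 90 + 85 + 85 + 70 + 35 + 20 = 385 cm.
Lower bound: ⌈385/115⌉ = 4 stock rods.
A packing using 4 stock rods:
  stock rod 1: 90 + 20 = 110
  stock rod 2: 85 = 85
  stock rod 3: 85 = 85
  stock rod 4: 70 + 35 = 105
This matches the lower bound, so 4 is optimal.

4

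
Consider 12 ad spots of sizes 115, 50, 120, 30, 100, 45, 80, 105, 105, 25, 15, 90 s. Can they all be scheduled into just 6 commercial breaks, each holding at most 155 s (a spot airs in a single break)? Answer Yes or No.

Total = 880 s; ⌈880/155⌉ = 6.
7 ad spots each exceed half the capacity and cannot share a break, forcing at least 7 commercial breaks.
At least 7 commercial breaks are required, but only 6 are allowed.

No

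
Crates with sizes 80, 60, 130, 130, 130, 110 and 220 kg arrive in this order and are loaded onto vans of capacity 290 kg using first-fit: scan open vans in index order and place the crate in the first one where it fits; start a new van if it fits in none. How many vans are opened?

  80 → van 1 (new)  [load 80/290]
  60 → van 1  [load 140/290]
  130 → van 1  [load 270/290]
  130 → van 2 (new)  [load 130/290]
  130 → van 2  [load 260/290]
  110 → van 3 (new)  [load 110/290]
  220 → van 4 (new)  [load 220/290]
4 vans opened.

4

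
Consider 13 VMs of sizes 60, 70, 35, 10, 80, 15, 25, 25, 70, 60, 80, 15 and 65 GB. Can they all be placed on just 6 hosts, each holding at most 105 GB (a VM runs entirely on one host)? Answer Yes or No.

No

Total = 610 GB; ⌈610/105⌉ = 6.
7 VMs each exceed half the capacity and cannot share a host, forcing at least 7 hosts.
At least 7 hosts are required, but only 6 are allowed.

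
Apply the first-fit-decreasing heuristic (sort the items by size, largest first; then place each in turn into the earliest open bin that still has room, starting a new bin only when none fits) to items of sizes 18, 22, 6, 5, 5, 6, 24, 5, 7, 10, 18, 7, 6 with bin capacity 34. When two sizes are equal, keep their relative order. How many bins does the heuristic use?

5

Sorted descending: 24, 22, 18, 18, 10, 7, 7, 6, 6, 6, 5, 5, 5.
  24 → bin 1 (new)  [load 24/34]
  22 → bin 2 (new)  [load 22/34]
  18 → bin 3 (new)  [load 18/34]
  18 → bin 4 (new)  [load 18/34]
  10 → bin 1  [load 34/34]
  7 → bin 2  [load 29/34]
  7 → bin 3  [load 25/34]
  6 → bin 3  [load 31/34]
  6 → bin 4  [load 24/34]
  6 → bin 4  [load 30/34]
  5 → bin 2  [load 34/34]
  5 → bin 5 (new)  [load 5/34]
  5 → bin 5  [load 10/34]
5 bins opened.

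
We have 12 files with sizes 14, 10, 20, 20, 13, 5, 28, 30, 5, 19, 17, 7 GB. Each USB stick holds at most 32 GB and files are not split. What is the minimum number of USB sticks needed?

7

Total = 30 + 28 + 20 + 20 + 19 + 17 + 14 + 13 + 10 + 7 + 5 + 5 = 188 GB.
Lower bound: ⌈188/32⌉ = 6 USB sticks.
A packing using 7 USB sticks:
  USB stick 1: 30 = 30
  USB stick 2: 28 = 28
  USB stick 3: 20 + 10 = 30
  USB stick 4: 20 + 7 + 5 = 32
  USB stick 5: 19 + 13 = 32
  USB stick 6: 17 + 14 = 31
  USB stick 7: 5 = 5
No arrangement into 6 USB sticks stays within capacity, so 7 is optimal.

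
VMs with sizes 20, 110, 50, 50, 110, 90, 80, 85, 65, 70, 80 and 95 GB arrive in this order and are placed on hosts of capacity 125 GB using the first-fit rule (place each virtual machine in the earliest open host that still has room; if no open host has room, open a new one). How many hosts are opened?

  20 → host 1 (new)  [load 20/125]
  110 → host 2 (new)  [load 110/125]
  50 → host 1  [load 70/125]
  50 → host 1  [load 120/125]
  110 → host 3 (new)  [load 110/125]
  90 → host 4 (new)  [load 90/125]
  80 → host 5 (new)  [load 80/125]
  85 → host 6 (new)  [load 85/125]
  65 → host 7 (new)  [load 65/125]
  70 → host 8 (new)  [load 70/125]
  80 → host 9 (new)  [load 80/125]
  95 → host 10 (new)  [load 95/125]
10 hosts opened.

10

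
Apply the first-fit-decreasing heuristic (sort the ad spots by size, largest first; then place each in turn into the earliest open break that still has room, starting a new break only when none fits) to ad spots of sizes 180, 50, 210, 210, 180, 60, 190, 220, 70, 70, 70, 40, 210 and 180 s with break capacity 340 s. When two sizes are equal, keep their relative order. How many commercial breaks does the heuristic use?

Sorted descending: 220, 210, 210, 210, 190, 180, 180, 180, 70, 70, 70, 60, 50, 40.
  220 → break 1 (new)  [load 220/340]
  210 → break 2 (new)  [load 210/340]
  210 → break 3 (new)  [load 210/340]
  210 → break 4 (new)  [load 210/340]
  190 → break 5 (new)  [load 190/340]
  180 → break 6 (new)  [load 180/340]
  180 → break 7 (new)  [load 180/340]
  180 → break 8 (new)  [load 180/340]
  70 → break 1  [load 290/340]
  70 → break 2  [load 280/340]
  70 → break 3  [load 280/340]
  60 → break 2  [load 340/340]
  50 → break 1  [load 340/340]
  40 → break 3  [load 320/340]
8 commercial breaks opened.

8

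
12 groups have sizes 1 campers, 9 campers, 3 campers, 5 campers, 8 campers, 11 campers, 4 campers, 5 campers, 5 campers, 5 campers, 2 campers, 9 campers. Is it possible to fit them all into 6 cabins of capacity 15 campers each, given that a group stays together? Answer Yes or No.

A valid assignment using 5 cabins:
  cabin 1: 11 + 4 = 15
  cabin 2: 9 + 5 + 1 = 15
  cabin 3: 9 + 5 = 14
  cabin 4: 8 + 5 + 2 = 15
  cabin 5: 5 + 3 = 8
That uses only 5 ≤ 6, so 6 cabins are enough.

Yes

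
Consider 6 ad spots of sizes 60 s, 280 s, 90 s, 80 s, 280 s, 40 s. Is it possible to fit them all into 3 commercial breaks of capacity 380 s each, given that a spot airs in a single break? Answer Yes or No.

Yes

A valid assignment using 3 commercial breaks:
  break 1: 280 + 90 = 370
  break 2: 280 + 80 = 360
  break 3: 60 + 40 = 100
Every load is within 380 s, so 3 commercial breaks suffice.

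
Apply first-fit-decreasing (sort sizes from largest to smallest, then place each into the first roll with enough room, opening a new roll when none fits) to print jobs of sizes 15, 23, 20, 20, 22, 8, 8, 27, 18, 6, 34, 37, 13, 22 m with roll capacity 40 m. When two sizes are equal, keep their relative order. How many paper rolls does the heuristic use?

7

Sorted descending: 37, 34, 27, 23, 22, 22, 20, 20, 18, 15, 13, 8, 8, 6.
  37 → roll 1 (new)  [load 37/40]
  34 → roll 2 (new)  [load 34/40]
  27 → roll 3 (new)  [load 27/40]
  23 → roll 4 (new)  [load 23/40]
  22 → roll 5 (new)  [load 22/40]
  22 → roll 6 (new)  [load 22/40]
  20 → roll 7 (new)  [load 20/40]
  20 → roll 7  [load 40/40]
  18 → roll 5  [load 40/40]
  15 → roll 4  [load 38/40]
  13 → roll 3  [load 40/40]
  8 → roll 6  [load 30/40]
  8 → roll 6  [load 38/40]
  6 → roll 2  [load 40/40]
7 paper rolls opened.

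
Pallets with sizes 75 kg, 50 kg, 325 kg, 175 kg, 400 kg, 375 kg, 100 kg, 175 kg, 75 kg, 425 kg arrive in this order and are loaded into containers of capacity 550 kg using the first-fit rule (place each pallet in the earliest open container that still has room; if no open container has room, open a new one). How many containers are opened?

  75 → container 1 (new)  [load 75/550]
  50 → container 1  [load 125/550]
  325 → container 1  [load 450/550]
  175 → container 2 (new)  [load 175/550]
  400 → container 3 (new)  [load 400/550]
  375 → container 2  [load 550/550]
  100 → container 1  [load 550/550]
  175 → container 4 (new)  [load 175/550]
  75 → container 3  [load 475/550]
  425 → container 5 (new)  [load 425/550]
5 containers opened.

5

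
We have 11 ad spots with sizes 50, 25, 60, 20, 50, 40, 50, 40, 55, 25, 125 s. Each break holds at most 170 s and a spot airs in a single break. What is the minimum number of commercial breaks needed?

Total = 125 + 60 + 55 + 50 + 50 + 50 + 40 + 40 + 25 + 25 + 20 = 540 s.
Lower bound: ⌈540/170⌉ = 4 commercial breaks.
A packing using 4 commercial breaks:
  break 1: 125 + 40 = 165
  break 2: 60 + 55 + 50 = 165
  break 3: 50 + 50 + 40 + 25 = 165
  break 4: 25 + 20 = 45
This matches the lower bound, so 4 is optimal.

4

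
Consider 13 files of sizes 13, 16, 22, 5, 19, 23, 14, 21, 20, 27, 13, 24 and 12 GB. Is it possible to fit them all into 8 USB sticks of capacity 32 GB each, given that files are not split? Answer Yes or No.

Total = 229 GB; ⌈229/32⌉ = 8.
The bound of 8 does not rule out 8, but exhaustive search shows no assignment into 8 USB sticks of capacity 32 GB exists — the minimum is 9.

No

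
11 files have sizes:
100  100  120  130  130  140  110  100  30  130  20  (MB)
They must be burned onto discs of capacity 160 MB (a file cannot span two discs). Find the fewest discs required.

9

Total = 140 + 130 + 130 + 130 + 120 + 110 + 100 + 100 + 100 + 30 + 20 = 1110 MB.
Lower bound: ⌈1110/160⌉ = 7 discs.
Also, 9 files each exceed 80 MB, and no two of those can share a disc, so at least 9 discs are needed.
A packing using 9 discs:
  disc 1: 140 + 20 = 160
  disc 2: 130 + 30 = 160
  disc 3: 130 = 130
  disc 4: 130 = 130
  disc 5: 120 = 120
  disc 6: 110 = 110
  disc 7: 100 = 100
  disc 8: 100 = 100
  disc 9: 100 = 100
This matches the lower bound, so 9 is optimal.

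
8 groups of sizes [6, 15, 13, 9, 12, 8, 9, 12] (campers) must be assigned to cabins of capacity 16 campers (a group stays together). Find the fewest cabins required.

Total = 15 + 13 + 12 + 12 + 9 + 9 + 8 + 6 = 84 campers.
Lower bound: ⌈84/16⌉ = 6 cabins.
A packing using 7 cabins:
  cabin 1: 15 = 15
  cabin 2: 13 = 13
  cabin 3: 12 = 12
  cabin 4: 12 = 12
  cabin 5: 9 + 6 = 15
  cabin 6: 9 = 9
  cabin 7: 8 = 8
No arrangement into 6 cabins stays within capacity, so 7 is optimal.

7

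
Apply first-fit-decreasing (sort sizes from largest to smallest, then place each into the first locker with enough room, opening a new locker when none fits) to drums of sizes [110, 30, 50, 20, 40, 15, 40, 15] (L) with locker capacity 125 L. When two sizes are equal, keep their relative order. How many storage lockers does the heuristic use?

3

Sorted descending: 110, 50, 40, 40, 30, 20, 15, 15.
  110 → locker 1 (new)  [load 110/125]
  50 → locker 2 (new)  [load 50/125]
  40 → locker 2  [load 90/125]
  40 → locker 3 (new)  [load 40/125]
  30 → locker 2  [load 120/125]
  20 → locker 3  [load 60/125]
  15 → locker 1  [load 125/125]
  15 → locker 3  [load 75/125]
3 storage lockers opened.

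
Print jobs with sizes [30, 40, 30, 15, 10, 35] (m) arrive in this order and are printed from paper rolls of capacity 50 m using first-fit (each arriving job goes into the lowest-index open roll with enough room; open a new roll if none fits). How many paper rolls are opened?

4

  30 → roll 1 (new)  [load 30/50]
  40 → roll 2 (new)  [load 40/50]
  30 → roll 3 (new)  [load 30/50]
  15 → roll 1  [load 45/50]
  10 → roll 2  [load 50/50]
  35 → roll 4 (new)  [load 35/50]
4 paper rolls opened.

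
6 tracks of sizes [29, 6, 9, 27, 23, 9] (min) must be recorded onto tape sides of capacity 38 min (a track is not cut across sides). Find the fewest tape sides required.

Total = 29 + 27 + 23 + 9 + 9 + 6 = 103 min.
Lower bound: ⌈103/38⌉ = 3 tape sides.
A packing using 3 tape sides:
  side 1: 29 + 9 = 38
  side 2: 27 + 9 = 36
  side 3: 23 + 6 = 29
This matches the lower bound, so 3 is optimal.

3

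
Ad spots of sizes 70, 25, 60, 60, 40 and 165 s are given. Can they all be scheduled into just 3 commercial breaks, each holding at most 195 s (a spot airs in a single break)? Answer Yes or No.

A valid assignment using 3 commercial breaks:
  break 1: 165 + 25 = 190
  break 2: 70 + 60 + 60 = 190
  break 3: 40 = 40
Every load is within 195 s, so 3 commercial breaks suffice.

Yes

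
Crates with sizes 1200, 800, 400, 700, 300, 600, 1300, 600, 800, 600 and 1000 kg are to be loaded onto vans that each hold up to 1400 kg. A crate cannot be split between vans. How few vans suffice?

7

Total = 1300 + 1200 + 1000 + 800 + 800 + 700 + 600 + 600 + 600 + 400 + 300 = 8300 kg.
Lower bound: ⌈8300/1400⌉ = 6 vans.
A packing using 7 vans:
  van 1: 1300 = 1300
  van 2: 1200 = 1200
  van 3: 1000 + 400 = 1400
  van 4: 800 + 600 = 1400
  van 5: 800 + 600 = 1400
  van 6: 700 + 600 = 1300
  van 7: 300 = 300
No arrangement into 6 vans stays within capacity, so 7 is optimal.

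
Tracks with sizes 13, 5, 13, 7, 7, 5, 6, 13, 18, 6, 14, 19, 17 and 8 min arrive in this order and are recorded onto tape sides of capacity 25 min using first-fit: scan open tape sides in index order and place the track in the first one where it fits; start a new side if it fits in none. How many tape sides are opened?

  13 → side 1 (new)  [load 13/25]
  5 → side 1  [load 18/25]
  13 → side 2 (new)  [load 13/25]
  7 → side 1  [load 25/25]
  7 → side 2  [load 20/25]
  5 → side 2  [load 25/25]
  6 → side 3 (new)  [load 6/25]
  13 → side 3  [load 19/25]
  18 → side 4 (new)  [load 18/25]
  6 → side 3  [load 25/25]
  14 → side 5 (new)  [load 14/25]
  19 → side 6 (new)  [load 19/25]
  17 → side 7 (new)  [load 17/25]
  8 → side 5  [load 22/25]
7 tape sides opened.

7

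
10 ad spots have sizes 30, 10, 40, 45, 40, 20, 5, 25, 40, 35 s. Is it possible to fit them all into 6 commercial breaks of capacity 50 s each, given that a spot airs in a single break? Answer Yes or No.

No

Total = 290 s; ⌈290/50⌉ = 6.
The bound of 6 does not rule out 6, but exhaustive search shows no assignment into 6 commercial breaks of capacity 50 s exists — the minimum is 7.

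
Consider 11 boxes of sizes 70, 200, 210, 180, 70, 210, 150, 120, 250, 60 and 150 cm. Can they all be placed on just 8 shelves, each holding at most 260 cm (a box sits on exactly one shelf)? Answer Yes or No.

Yes

A valid assignment using 8 shelves:
  shelf 1: 250 = 250
  shelf 2: 210 = 210
  shelf 3: 210 = 210
  shelf 4: 200 + 60 = 260
  shelf 5: 180 + 70 = 250
  shelf 6: 150 + 70 = 220
  shelf 7: 150 = 150
  shelf 8: 120 = 120
Every load is within 260 cm, so 8 shelves suffice.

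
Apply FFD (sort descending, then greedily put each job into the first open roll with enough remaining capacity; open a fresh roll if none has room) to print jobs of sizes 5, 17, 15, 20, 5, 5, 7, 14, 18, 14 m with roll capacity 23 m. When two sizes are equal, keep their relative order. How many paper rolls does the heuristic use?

Sorted descending: 20, 18, 17, 15, 14, 14, 7, 5, 5, 5.
  20 → roll 1 (new)  [load 20/23]
  18 → roll 2 (new)  [load 18/23]
  17 → roll 3 (new)  [load 17/23]
  15 → roll 4 (new)  [load 15/23]
  14 → roll 5 (new)  [load 14/23]
  14 → roll 6 (new)  [load 14/23]
  7 → roll 4  [load 22/23]
  5 → roll 2  [load 23/23]
  5 → roll 3  [load 22/23]
  5 → roll 5  [load 19/23]
6 paper rolls opened.

6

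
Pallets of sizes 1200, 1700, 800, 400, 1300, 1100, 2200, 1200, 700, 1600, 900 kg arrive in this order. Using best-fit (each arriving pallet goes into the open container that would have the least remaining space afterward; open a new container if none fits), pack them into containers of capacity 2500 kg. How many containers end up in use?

  1200 → container 1 (new)  [load 1200/2500]
  1700 → container 2 (new)  [load 1700/2500]
  800 → container 2  [load 2500/2500]
  400 → container 1  [load 1600/2500]
  1300 → container 3 (new)  [load 1300/2500]
  1100 → container 3  [load 2400/2500]
  2200 → container 4 (new)  [load 2200/2500]
  1200 → container 5 (new)  [load 1200/2500]
  700 → container 1  [load 2300/2500]
  1600 → container 6 (new)  [load 1600/2500]
  900 → container 6  [load 2500/2500]
6 containers opened.

6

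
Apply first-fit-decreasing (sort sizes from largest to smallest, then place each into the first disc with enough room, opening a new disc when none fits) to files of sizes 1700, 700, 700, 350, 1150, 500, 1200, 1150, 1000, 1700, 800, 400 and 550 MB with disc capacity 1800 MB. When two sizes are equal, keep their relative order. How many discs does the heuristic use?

7

Sorted descending: 1700, 1700, 1200, 1150, 1150, 1000, 800, 700, 700, 550, 500, 400, 350.
  1700 → disc 1 (new)  [load 1700/1800]
  1700 → disc 2 (new)  [load 1700/1800]
  1200 → disc 3 (new)  [load 1200/1800]
  1150 → disc 4 (new)  [load 1150/1800]
  1150 → disc 5 (new)  [load 1150/1800]
  1000 → disc 6 (new)  [load 1000/1800]
  800 → disc 6  [load 1800/1800]
  700 → disc 7 (new)  [load 700/1800]
  700 → disc 7  [load 1400/1800]
  550 → disc 3  [load 1750/1800]
  500 → disc 4  [load 1650/1800]
  400 → disc 5  [load 1550/1800]
  350 → disc 7  [load 1750/1800]
7 discs opened.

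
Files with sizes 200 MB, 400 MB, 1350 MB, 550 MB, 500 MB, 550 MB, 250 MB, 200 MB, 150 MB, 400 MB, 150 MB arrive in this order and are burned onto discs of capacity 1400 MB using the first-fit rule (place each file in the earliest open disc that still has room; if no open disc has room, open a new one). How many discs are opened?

  200 → disc 1 (new)  [load 200/1400]
  400 → disc 1  [load 600/1400]
  1350 → disc 2 (new)  [load 1350/1400]
  550 → disc 1  [load 1150/1400]
  500 → disc 3 (new)  [load 500/1400]
  550 → disc 3  [load 1050/1400]
  250 → disc 1  [load 1400/1400]
  200 → disc 3  [load 1250/1400]
  150 → disc 3  [load 1400/1400]
  400 → disc 4 (new)  [load 400/1400]
  150 → disc 4  [load 550/1400]
4 discs opened.

4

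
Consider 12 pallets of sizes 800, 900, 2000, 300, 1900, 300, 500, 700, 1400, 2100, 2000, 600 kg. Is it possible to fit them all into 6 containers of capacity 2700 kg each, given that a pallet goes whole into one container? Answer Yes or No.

A valid assignment using 6 containers:
  container 1: 2100 + 600 = 2700
  container 2: 2000 + 700 = 2700
  container 3: 2000 + 500 = 2500
  container 4: 1900 + 800 = 2700
  container 5: 1400 + 900 + 300 = 2600
  container 6: 300 = 300
Every load is within 2700 kg, so 6 containers suffice.

Yes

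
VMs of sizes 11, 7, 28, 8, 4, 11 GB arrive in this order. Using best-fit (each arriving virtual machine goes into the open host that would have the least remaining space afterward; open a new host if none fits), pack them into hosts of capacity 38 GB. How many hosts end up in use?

  11 → host 1 (new)  [load 11/38]
  7 → host 1  [load 18/38]
  28 → host 2 (new)  [load 28/38]
  8 → host 2  [load 36/38]
  4 → host 1  [load 22/38]
  11 → host 1  [load 33/38]
2 hosts opened.

2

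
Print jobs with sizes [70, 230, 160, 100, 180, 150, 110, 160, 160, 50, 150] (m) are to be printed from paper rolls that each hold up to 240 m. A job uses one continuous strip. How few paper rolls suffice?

8

Total = 230 + 180 + 160 + 160 + 160 + 150 + 150 + 110 + 100 + 70 + 50 = 1520 m.
Lower bound: ⌈1520/240⌉ = 7 paper rolls.
A packing using 8 paper rolls:
  roll 1: 230 = 230
  roll 2: 180 + 50 = 230
  roll 3: 160 + 70 = 230
  roll 4: 160 = 160
  roll 5: 160 = 160
  roll 6: 150 = 150
  roll 7: 150 = 150
  roll 8: 110 + 100 = 210
No arrangement into 7 paper rolls stays within capacity, so 8 is optimal.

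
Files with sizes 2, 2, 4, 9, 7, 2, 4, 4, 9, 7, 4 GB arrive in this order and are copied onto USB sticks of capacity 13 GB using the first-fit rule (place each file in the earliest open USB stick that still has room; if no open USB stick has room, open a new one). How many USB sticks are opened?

  2 → USB stick 1 (new)  [load 2/13]
  2 → USB stick 1  [load 4/13]
  4 → USB stick 1  [load 8/13]
  9 → USB stick 2 (new)  [load 9/13]
  7 → USB stick 3 (new)  [load 7/13]
  2 → USB stick 1  [load 10/13]
  4 → USB stick 2  [load 13/13]
  4 → USB stick 3  [load 11/13]
  9 → USB stick 4 (new)  [load 9/13]
  7 → USB stick 5 (new)  [load 7/13]
  4 → USB stick 4  [load 13/13]
5 USB sticks opened.

5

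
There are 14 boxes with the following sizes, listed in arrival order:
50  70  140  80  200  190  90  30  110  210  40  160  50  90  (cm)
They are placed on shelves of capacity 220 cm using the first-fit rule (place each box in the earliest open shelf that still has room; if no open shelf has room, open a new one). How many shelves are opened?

  50 → shelf 1 (new)  [load 50/220]
  70 → shelf 1  [load 120/220]
  140 → shelf 2 (new)  [load 140/220]
  80 → shelf 1  [load 200/220]
  200 → shelf 3 (new)  [load 200/220]
  190 → shelf 4 (new)  [load 190/220]
  90 → shelf 5 (new)  [load 90/220]
  30 → shelf 2  [load 170/220]
  110 → shelf 5  [load 200/220]
  210 → shelf 6 (new)  [load 210/220]
  40 → shelf 2  [load 210/220]
  160 → shelf 7 (new)  [load 160/220]
  50 → shelf 7  [load 210/220]
  90 → shelf 8 (new)  [load 90/220]
8 shelves opened.

8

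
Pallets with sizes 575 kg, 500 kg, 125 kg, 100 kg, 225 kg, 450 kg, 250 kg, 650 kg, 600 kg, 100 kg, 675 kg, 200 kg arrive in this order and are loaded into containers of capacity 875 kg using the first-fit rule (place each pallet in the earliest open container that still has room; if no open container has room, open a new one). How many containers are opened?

  575 → container 1 (new)  [load 575/875]
  500 → container 2 (new)  [load 500/875]
  125 → container 1  [load 700/875]
  100 → container 1  [load 800/875]
  225 → container 2  [load 725/875]
  450 → container 3 (new)  [load 450/875]
  250 → container 3  [load 700/875]
  650 → container 4 (new)  [load 650/875]
  600 → container 5 (new)  [load 600/875]
  100 → container 2  [load 825/875]
  675 → container 6 (new)  [load 675/875]
  200 → container 4  [load 850/875]
6 containers opened.

6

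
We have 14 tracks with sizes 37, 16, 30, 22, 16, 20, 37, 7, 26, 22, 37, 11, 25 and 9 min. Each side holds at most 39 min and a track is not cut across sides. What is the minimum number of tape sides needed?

9

Total = 37 + 37 + 37 + 30 + 26 + 25 + 22 + 22 + 20 + 16 + 16 + 11 + 9 + 7 = 315 min.
Lower bound: ⌈315/39⌉ = 9 tape sides.
A packing using 9 tape sides:
  side 1: 37 = 37
  side 2: 37 = 37
  side 3: 37 = 37
  side 4: 30 + 9 = 39
  side 5: 26 + 11 = 37
  side 6: 25 + 7 = 32
  side 7: 22 + 16 = 38
  side 8: 22 + 16 = 38
  side 9: 20 = 20
This matches the lower bound, so 9 is optimal.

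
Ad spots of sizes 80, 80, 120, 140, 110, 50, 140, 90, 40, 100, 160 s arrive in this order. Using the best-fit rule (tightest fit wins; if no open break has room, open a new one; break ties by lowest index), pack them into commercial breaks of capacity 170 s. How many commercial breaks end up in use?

  80 → break 1 (new)  [load 80/170]
  80 → break 1  [load 160/170]
  120 → break 2 (new)  [load 120/170]
  140 → break 3 (new)  [load 140/170]
  110 → break 4 (new)  [load 110/170]
  50 → break 2  [load 170/170]
  140 → break 5 (new)  [load 140/170]
  90 → break 6 (new)  [load 90/170]
  40 → break 4  [load 150/170]
  100 → break 7 (new)  [load 100/170]
  160 → break 8 (new)  [load 160/170]
8 commercial breaks opened.

8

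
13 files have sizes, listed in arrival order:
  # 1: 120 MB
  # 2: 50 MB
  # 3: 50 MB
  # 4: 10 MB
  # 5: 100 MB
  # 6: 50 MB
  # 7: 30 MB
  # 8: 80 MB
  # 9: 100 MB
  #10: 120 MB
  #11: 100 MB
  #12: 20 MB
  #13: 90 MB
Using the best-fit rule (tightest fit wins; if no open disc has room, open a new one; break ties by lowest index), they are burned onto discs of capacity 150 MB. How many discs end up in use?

8

  120 → disc 1 (new)  [load 120/150]
  50 → disc 2 (new)  [load 50/150]
  50 → disc 2  [load 100/150]
  10 → disc 1  [load 130/150]
  100 → disc 3 (new)  [load 100/150]
  50 → disc 2  [load 150/150]
  30 → disc 3  [load 130/150]
  80 → disc 4 (new)  [load 80/150]
  100 → disc 5 (new)  [load 100/150]
  120 → disc 6 (new)  [load 120/150]
  100 → disc 7 (new)  [load 100/150]
  20 → disc 1  [load 150/150]
  90 → disc 8 (new)  [load 90/150]
8 discs opened.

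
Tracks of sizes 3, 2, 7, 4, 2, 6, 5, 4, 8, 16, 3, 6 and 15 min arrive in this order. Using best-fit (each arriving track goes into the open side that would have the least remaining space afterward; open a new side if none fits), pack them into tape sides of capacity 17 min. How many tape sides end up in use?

  3 → side 1 (new)  [load 3/17]
  2 → side 1  [load 5/17]
  7 → side 1  [load 12/17]
  4 → side 1  [load 16/17]
  2 → side 2 (new)  [load 2/17]
  6 → side 2  [load 8/17]
  5 → side 2  [load 13/17]
  4 → side 2  [load 17/17]
  8 → side 3 (new)  [load 8/17]
  16 → side 4 (new)  [load 16/17]
  3 → side 3  [load 11/17]
  6 → side 3  [load 17/17]
  15 → side 5 (new)  [load 15/17]
5 tape sides opened.

5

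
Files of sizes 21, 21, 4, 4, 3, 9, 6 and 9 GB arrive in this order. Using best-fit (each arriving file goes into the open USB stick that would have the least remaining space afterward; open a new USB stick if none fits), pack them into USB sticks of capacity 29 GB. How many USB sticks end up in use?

3

  21 → USB stick 1 (new)  [load 21/29]
  21 → USB stick 2 (new)  [load 21/29]
  4 → USB stick 1  [load 25/29]
  4 → USB stick 1  [load 29/29]
  3 → USB stick 2  [load 24/29]
  9 → USB stick 3 (new)  [load 9/29]
  6 → USB stick 3  [load 15/29]
  9 → USB stick 3  [load 24/29]
3 USB sticks opened.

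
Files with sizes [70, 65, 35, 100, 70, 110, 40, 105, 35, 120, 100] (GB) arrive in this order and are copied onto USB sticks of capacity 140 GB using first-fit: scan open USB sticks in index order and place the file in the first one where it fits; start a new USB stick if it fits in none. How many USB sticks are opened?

7

  70 → USB stick 1 (new)  [load 70/140]
  65 → USB stick 1  [load 135/140]
  35 → USB stick 2 (new)  [load 35/140]
  100 → USB stick 2  [load 135/140]
  70 → USB stick 3 (new)  [load 70/140]
  110 → USB stick 4 (new)  [load 110/140]
  40 → USB stick 3  [load 110/140]
  105 → USB stick 5 (new)  [load 105/140]
  35 → USB stick 5  [load 140/140]
  120 → USB stick 6 (new)  [load 120/140]
  100 → USB stick 7 (new)  [load 100/140]
7 USB sticks opened.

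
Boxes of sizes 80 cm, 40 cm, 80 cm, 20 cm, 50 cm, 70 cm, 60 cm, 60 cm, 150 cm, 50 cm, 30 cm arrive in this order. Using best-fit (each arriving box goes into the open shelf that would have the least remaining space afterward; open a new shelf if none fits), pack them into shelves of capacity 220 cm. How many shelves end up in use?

  80 → shelf 1 (new)  [load 80/220]
  40 → shelf 1  [load 120/220]
  80 → shelf 1  [load 200/220]
  20 → shelf 1  [load 220/220]
  50 → shelf 2 (new)  [load 50/220]
  70 → shelf 2  [load 120/220]
  60 → shelf 2  [load 180/220]
  60 → shelf 3 (new)  [load 60/220]
  150 → shelf 3  [load 210/220]
  50 → shelf 4 (new)  [load 50/220]
  30 → shelf 2  [load 210/220]
4 shelves opened.

4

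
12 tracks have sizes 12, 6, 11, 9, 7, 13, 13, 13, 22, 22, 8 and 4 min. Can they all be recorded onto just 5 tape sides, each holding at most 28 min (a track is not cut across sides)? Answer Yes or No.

No

Total = 140 min; ⌈140/28⌉ = 5.
The bound of 5 does not rule out 5, but exhaustive search shows no assignment into 5 tape sides of capacity 28 min exists — the minimum is 6.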